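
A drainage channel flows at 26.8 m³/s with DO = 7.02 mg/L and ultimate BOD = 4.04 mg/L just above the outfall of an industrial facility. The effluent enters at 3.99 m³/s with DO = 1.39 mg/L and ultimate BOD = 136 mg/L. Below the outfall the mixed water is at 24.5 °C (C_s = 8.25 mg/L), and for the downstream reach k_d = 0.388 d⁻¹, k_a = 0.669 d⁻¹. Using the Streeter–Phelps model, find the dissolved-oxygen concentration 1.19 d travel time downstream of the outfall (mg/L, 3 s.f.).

DO ≈ 2.14 mg/L

Mixed DO = (26.8×7.02 + 3.99×1.39)/(26.8+3.99) = 193.7/30.79 = 6.290 mg/L.
Mixed L₀ = (26.8×4.04 + 3.99×136)/(30.79) = 650.9/30.79 = 21.14 mg/L.
Initial deficit D₀ = C_s − DO₀ = 8.25 − 6.290 = 1.960 mg/L.
D(1.19) = [0.388×21.14/(0.669−0.388)](e^(−0.388×1.19) − e^(−0.669×1.19)) + 1.960 e^(−0.669×1.19)
= 29.19 × (0.6302 − 0.4511) + 1.960 × 0.4511 = 6.112 mg/L.
DO = 8.25 − 6.112 = 2.138 mg/L.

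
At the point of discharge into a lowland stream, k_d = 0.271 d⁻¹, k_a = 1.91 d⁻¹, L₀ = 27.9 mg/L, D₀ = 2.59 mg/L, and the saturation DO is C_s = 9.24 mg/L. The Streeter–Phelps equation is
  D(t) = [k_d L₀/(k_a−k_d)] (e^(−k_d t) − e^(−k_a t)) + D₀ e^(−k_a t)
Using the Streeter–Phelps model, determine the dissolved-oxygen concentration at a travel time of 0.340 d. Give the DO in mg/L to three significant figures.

DO ≈ 6.09 mg/L

k_d L₀/(k_a−k_d) = 0.271×27.9/(1.91−0.271) = 7.561/1.639 = 4.613 mg/L.
e^(−k_d t) = e^(−0.271×0.3400) = 0.9120; e^(−k_a t) = e^(−1.91×0.3400) = 0.5224.
D = 4.613 × (0.9120 − 0.5224) + 2.59 × 0.5224 = 1.797 + 1.353 = 3.150 mg/L.
DO = C_s − D = 9.24 − 3.150 = 6.090 mg/L.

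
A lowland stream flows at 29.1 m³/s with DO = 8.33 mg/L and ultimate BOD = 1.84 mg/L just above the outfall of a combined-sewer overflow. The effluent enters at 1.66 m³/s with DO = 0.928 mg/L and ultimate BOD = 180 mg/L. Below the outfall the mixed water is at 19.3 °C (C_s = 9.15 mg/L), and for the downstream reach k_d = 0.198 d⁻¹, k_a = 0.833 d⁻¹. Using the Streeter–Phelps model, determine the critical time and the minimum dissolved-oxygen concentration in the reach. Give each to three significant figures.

t_c ≈ 1.60 d; minimum DO ≈ 7.17 mg/L

Mixed DO = (29.1×8.33 + 1.66×0.928)/(29.1+1.66) = 243.9/30.76 = 7.931 mg/L.
Mixed L₀ = (29.1×1.84 + 1.66×180)/(30.76) = 352.3/30.76 = 11.45 mg/L.
Initial deficit D₀ = C_s − DO₀ = 9.15 − 7.931 = 1.219 mg/L.
t_c = (1/0.6350) ln[(0.833/0.198)(1 − 1.219×0.6350/(0.198×11.45))] = 1.575 × ln(2.771) = 1.605 d.
D_c = (0.198/0.833) × 11.45 × e^(−0.198×1.605) = 0.2377 × 11.45 × 0.7278 = 1.982 mg/L.
Minimum DO = 9.15 − 1.982 = 7.168 mg/L.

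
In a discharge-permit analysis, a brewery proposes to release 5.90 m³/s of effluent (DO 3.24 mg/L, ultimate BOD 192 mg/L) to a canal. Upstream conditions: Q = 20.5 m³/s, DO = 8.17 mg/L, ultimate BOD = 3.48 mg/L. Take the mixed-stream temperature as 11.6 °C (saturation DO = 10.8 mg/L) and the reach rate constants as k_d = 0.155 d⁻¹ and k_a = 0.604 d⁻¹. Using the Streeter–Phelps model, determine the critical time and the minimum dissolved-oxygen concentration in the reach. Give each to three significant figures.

t_c ≈ 2.43 d; minimum DO ≈ 2.76 mg/L

Mixed DO = (20.5×8.17 + 5.90×3.24)/(20.5+5.90) = 186.6/26.40 = 7.068 mg/L.
Mixed L₀ = (20.5×3.48 + 5.90×192)/(26.40) = 1204/26.40 = 45.61 mg/L.
Initial deficit D₀ = C_s − DO₀ = 10.8 − 7.068 = 3.732 mg/L.
t_c = (1/0.4490) ln[(0.604/0.155)(1 − 3.732×0.4490/(0.155×45.61))] = 2.227 × ln(2.973) = 2.427 d.
D_c = (0.155/0.604) × 45.61 × e^(−0.155×2.427) = 0.2566 × 45.61 × 0.6865 = 8.035 mg/L.
Minimum DO = 10.8 − 8.035 = 2.765 mg/L.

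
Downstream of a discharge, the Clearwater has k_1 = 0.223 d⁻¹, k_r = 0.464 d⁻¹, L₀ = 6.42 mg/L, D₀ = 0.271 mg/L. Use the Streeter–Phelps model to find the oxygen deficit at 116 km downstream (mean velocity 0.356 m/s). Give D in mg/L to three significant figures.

Travel time t = x/v = 116 km / (0.356 m/s) = 116000 m / 0.356 m/s = 325800 s = 3.771 d.
k_1 L₀/(k_r−k_1) = 0.223×6.42/(0.464−0.223) = 1.432/0.2410 = 5.940 mg/L.
e^(−k_1 t) = e^(−0.223×3.771) = 0.4313; e^(−k_r t) = e^(−0.464×3.771) = 0.1738.
D = 5.940 × (0.4313 − 0.1738) + 0.271 × 0.1738 = 1.530 + 0.04710 = 1.577 mg/L.

D ≈ 1.58 mg/L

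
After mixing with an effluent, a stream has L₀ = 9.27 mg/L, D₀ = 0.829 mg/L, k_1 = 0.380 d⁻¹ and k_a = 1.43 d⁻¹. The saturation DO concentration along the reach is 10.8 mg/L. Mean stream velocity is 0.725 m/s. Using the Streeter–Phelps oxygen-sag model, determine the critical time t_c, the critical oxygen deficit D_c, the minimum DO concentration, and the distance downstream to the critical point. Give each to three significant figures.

t_c ≈ 0.992 d; D_c ≈ 1.69 mg/L; min DO ≈ 9.11 mg/L; x_c ≈ 62.1 km

With k_a/k_1 = 3.763 and 1 − D₀(k_a−k_1)/(k_1 L₀) = 0.7529,
t_c = ln(3.763 × 0.7529) / (1.43 − 0.380) = ln(2.833) / 1.050 = 1.041/1.050 = 0.9918 d.
L(t_c) = L₀ e^(−k_1 t_c) = 9.27 × 0.6860 = 6.359 mg/L, and at the critical point k_a D_c = k_1 L, so D_c = (0.380/1.43) × 6.359 = 1.690 mg/L.
Minimum DO = C_s − D_c = 10.8 − 1.690 = 9.110 mg/L.
x_c = v t_c = 0.725 m/s × 0.9918 d × 86400 s/d = 62130 m ≈ 62.1 km.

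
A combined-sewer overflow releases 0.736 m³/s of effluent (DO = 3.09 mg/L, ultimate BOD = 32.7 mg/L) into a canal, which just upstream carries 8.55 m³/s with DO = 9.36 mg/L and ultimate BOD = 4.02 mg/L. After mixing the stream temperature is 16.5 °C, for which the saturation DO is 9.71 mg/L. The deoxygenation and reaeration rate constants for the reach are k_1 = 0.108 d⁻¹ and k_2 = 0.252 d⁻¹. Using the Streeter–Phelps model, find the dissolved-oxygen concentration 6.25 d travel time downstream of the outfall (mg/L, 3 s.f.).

DO ≈ 8.11 mg/L

Mixed DO = (8.55×9.36 + 0.736×3.09)/(8.55+0.736) = 82.30/9.286 = 8.863 mg/L.
Mixed L₀ = (8.55×4.02 + 0.736×32.7)/(9.286) = 58.44/9.286 = 6.293 mg/L.
Initial deficit D₀ = C_s − DO₀ = 9.71 − 8.863 = 0.8470 mg/L.
D(6.25) = [0.108×6.293/(0.252−0.108)](e^(−0.108×6.25) − e^(−0.252×6.25)) + 0.8470 e^(−0.252×6.25)
= 4.720 × (0.5092 − 0.2070) + 0.8470 × 0.2070 = 1.601 mg/L.
DO = 9.71 − 1.601 = 8.109 mg/L.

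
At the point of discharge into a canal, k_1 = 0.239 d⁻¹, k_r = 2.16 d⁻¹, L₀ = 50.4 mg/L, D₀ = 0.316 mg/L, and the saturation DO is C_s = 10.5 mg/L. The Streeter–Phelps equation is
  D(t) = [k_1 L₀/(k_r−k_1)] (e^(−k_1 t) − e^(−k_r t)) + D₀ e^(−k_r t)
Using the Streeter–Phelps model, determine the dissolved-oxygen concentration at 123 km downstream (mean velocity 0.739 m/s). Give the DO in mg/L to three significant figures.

Travel time t = x/v = 123 km / (0.739 m/s) = 123000 m / 0.739 m/s = 166400 s = 1.926 d.
k_1 L₀/(k_r−k_1) = 0.239×50.4/(2.16−0.239) = 12.05/1.921 = 6.270 mg/L.
e^(−k_1 t) = e^(−0.239×1.926) = 0.6310; e^(−k_r t) = e^(−2.16×1.926) = 0.01559.
D = 6.270 × (0.6310 − 0.01559) + 0.316 × 0.01559 = 3.859 + 0.004927 = 3.864 mg/L.
DO = C_s − D = 10.5 − 3.864 = 6.636 mg/L.

DO ≈ 6.64 mg/L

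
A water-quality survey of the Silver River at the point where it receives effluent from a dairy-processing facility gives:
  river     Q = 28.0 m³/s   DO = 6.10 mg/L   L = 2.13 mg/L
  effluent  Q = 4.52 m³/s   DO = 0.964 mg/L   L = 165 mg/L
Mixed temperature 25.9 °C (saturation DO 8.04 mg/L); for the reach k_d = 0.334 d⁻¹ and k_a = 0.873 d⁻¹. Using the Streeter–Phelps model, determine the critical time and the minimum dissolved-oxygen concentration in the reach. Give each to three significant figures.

t_c ≈ 1.43 d; minimum DO ≈ 2.16 mg/L

Mixed DO = (28.0×6.10 + 4.52×0.964)/(28.0+4.52) = 175.2/32.52 = 5.386 mg/L.
Mixed L₀ = (28.0×2.13 + 4.52×165)/(32.52) = 805.4/32.52 = 24.77 mg/L.
Initial deficit D₀ = C_s − DO₀ = 8.04 − 5.386 = 2.654 mg/L.
t_c = (1/0.5390) ln[(0.873/0.334)(1 − 2.654×0.5390/(0.334×24.77))] = 1.855 × ln(2.162) = 1.430 d.
D_c = (0.334/0.873) × 24.77 × e^(−0.334×1.430) = 0.3826 × 24.77 × 0.6202 = 5.877 mg/L.
Minimum DO = 8.04 − 5.877 = 2.163 mg/L.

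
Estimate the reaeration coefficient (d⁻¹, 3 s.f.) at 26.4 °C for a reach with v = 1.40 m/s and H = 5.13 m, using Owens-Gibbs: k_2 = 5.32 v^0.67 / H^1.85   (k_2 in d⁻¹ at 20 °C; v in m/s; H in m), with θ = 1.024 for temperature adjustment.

k_2(20) = 5.32 × 1.40^0.67 / 5.13^1.85 = 5.32 × 1.253 / 20.59 = 0.3237 d⁻¹.
k_2(26.4) = 0.3237 × 1.024^(26.4−20) = 0.3237 × 1.164 = 0.3767 d⁻¹.

k_2 ≈ 0.377 d⁻¹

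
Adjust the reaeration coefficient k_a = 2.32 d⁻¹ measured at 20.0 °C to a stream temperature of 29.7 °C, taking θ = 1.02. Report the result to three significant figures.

k_a(T₂) = k_a(T₁) · θ^(T₂−T₁) = 2.32 × 1.02^(29.7−20.0)
= 2.32 × 1.02^9.70 = 2.32 × 1.212 = 2.811 d⁻¹.

k_a ≈ 2.81 d⁻¹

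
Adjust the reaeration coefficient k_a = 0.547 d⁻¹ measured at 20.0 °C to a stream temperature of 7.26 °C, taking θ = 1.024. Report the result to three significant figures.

k_a(T₂) = k_a(T₁) · θ^(T₂−T₁) = 0.547 × 1.024^(7.26−20.0)
= 0.547 × 1.024^-12.7 = 0.547 × 0.7392 = 0.4044 d⁻¹.

k_a ≈ 0.404 d⁻¹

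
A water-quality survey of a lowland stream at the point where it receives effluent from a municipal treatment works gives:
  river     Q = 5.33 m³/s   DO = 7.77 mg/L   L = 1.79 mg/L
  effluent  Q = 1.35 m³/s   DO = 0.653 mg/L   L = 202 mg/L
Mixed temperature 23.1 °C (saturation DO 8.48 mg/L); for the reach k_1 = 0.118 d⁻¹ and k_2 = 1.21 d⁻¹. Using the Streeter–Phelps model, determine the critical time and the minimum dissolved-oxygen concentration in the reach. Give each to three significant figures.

t_c ≈ 1.55 d; minimum DO ≈ 5.05 mg/L

Mixed DO = (5.33×7.77 + 1.35×0.653)/(5.33+1.35) = 42.30/6.680 = 6.332 mg/L.
Mixed L₀ = (5.33×1.79 + 1.35×202)/(6.680) = 282.2/6.680 = 42.25 mg/L.
Initial deficit D₀ = C_s − DO₀ = 8.48 − 6.332 = 2.148 mg/L.
t_c = (1/1.092) ln[(1.21/0.118)(1 − 2.148×1.092/(0.118×42.25))] = 0.9158 × ln(5.429) = 1.549 d.
D_c = (0.118/1.21) × 42.25 × e^(−0.118×1.549) = 0.09752 × 42.25 × 0.8329 = 3.432 mg/L.
Minimum DO = 8.48 − 3.432 = 5.048 mg/L.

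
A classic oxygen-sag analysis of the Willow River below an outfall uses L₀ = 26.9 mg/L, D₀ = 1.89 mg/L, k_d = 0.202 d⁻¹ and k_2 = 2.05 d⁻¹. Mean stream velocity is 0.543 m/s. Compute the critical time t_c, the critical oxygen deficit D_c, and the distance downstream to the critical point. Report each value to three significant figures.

t_c ≈ 0.697 d; D_c ≈ 2.30 mg/L; x_c ≈ 32.7 km

t_c = [1/(k_2−k_d)] ln[(k_2/k_d)(1 − D₀(k_2−k_d)/(k_d L₀))]
= [1/(2.05−0.202)] ln[(2.05/0.202)(1 − 1.89×1.848/(0.202×26.9))]
= (1/1.848) ln[10.15 × 0.3572] = 0.5411 × ln(3.625) = 0.5411 × 1.288 = 0.6969 d.
L(t_c) = L₀ e^(−k_d t_c) = 26.9 × 0.8687 = 23.37 mg/L, and at the critical point k_2 D_c = k_d L, so D_c = (0.202/2.05) × 23.37 = 2.303 mg/L.
x_c = v t_c = 0.543 m/s × 0.6969 d × 86400 s/d = 32700 m ≈ 32.7 km.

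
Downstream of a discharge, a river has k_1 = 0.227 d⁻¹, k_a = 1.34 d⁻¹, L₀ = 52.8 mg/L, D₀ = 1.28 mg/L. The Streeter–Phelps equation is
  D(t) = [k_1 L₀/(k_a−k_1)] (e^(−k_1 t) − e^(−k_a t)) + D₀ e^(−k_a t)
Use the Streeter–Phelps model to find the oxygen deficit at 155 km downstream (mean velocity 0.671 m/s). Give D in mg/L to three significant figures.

Travel time t = x/v = 155 km / (0.671 m/s) = 155000 m / 0.671 m/s = 231000 s = 2.674 d.
k_1 L₀/(k_a−k_1) = 0.227×52.8/(1.34−0.227) = 11.99/1.113 = 10.77 mg/L.
e^(−k_1 t) = e^(−0.227×2.674) = 0.5450; e^(−k_a t) = e^(−1.34×2.674) = 0.02780.
D = 10.77 × (0.5450 − 0.02780) + 1.28 × 0.02780 = 5.570 + 0.03559 = 5.606 mg/L.

D ≈ 5.61 mg/L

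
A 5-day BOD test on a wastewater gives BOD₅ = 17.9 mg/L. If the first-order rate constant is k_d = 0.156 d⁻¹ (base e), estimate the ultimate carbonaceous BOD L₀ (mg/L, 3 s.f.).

L₀ ≈ 33.1 mg/L

BOD₅ = L₀(1 − e^(−5k_d)) ⇒ L₀ = BOD₅ / (1 − e^(−5×0.156))
= 17.9 / (1 − 0.4584) = 17.9 / 0.5416 = 33.05 mg/L.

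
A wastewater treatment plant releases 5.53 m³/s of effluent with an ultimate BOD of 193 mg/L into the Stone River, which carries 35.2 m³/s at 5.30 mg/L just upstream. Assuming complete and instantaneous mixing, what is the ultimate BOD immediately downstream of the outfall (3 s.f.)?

30.8 mg/L

Flow-weighted mixing: C = (Q_r C_r + Q_w C_w)/(Q_r + Q_w)
= (35.2×5.30 + 5.53×193)/(35.2 + 5.53) = 1254/40.73 = 30.78 mg/L.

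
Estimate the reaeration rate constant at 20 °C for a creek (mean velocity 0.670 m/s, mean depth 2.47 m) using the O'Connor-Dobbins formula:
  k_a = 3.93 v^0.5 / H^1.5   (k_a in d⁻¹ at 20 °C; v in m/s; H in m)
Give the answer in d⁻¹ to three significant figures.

k_a = 3.93 × 0.670^0.5 / 2.47^1.5 = 3.93 × 0.8185 / 3.882 = 0.8287 d⁻¹.

k_a ≈ 0.829 d⁻¹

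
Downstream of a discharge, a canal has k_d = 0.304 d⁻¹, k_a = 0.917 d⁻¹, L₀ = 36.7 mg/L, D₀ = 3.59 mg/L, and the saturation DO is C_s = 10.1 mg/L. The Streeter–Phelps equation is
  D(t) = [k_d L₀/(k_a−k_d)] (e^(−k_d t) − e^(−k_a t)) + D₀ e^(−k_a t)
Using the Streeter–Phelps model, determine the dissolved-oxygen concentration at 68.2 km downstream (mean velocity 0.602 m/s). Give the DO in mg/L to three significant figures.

DO ≈ 2.27 mg/L

Travel time t = x/v = 68.2 km / (0.602 m/s) = 68200 m / 0.602 m/s = 113300 s = 1.311 d.
k_d L₀/(k_a−k_d) = 0.304×36.7/(0.917−0.304) = 11.16/0.6130 = 18.20 mg/L.
e^(−k_d t) = e^(−0.304×1.311) = 0.6713; e^(−k_a t) = e^(−0.917×1.311) = 0.3005.
D = 18.20 × (0.6713 − 0.3005) + 3.59 × 0.3005 = 6.748 + 1.079 = 7.827 mg/L.
DO = C_s − D = 10.1 − 7.827 = 2.273 mg/L.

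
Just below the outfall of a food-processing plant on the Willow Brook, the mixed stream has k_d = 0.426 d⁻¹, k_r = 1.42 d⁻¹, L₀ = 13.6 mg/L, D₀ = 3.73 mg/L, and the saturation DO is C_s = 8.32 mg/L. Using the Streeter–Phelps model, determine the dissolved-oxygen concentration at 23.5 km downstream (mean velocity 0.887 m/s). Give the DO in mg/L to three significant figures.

DO ≈ 4.56 mg/L

Travel time t = x/v = 23.5 km / (0.887 m/s) = 23500 m / 0.887 m/s = 26490 s = 0.3066 d.
k_d L₀/(k_r−k_d) = 0.426×13.6/(1.42−0.426) = 5.794/0.9940 = 5.829 mg/L.
e^(−k_d t) = e^(−0.426×0.3066) = 0.8775; e^(−k_r t) = e^(−1.42×0.3066) = 0.6470.
D = 5.829 × (0.8775 − 0.6470) + 3.73 × 0.6470 = 1.344 + 2.413 = 3.757 mg/L.
DO = C_s − D = 8.32 − 3.757 = 4.563 mg/L.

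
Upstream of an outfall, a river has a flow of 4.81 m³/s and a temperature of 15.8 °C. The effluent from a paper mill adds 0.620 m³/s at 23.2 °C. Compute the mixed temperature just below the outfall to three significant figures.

Flow-weighted mixing: C = (Q_r C_r + Q_w C_w)/(Q_r + Q_w)
= (4.81×15.8 + 0.620×23.2)/(4.81 + 0.620) = 90.38/5.430 = 16.64 °C.

16.6 °C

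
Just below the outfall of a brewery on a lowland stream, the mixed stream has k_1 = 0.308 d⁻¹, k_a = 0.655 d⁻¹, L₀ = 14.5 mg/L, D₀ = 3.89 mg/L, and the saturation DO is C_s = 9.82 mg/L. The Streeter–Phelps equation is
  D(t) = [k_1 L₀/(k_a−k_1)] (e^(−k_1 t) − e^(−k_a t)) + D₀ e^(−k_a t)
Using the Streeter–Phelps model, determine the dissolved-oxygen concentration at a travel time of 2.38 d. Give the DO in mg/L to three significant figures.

DO ≈ 5.53 mg/L

k_1 L₀/(k_a−k_1) = 0.308×14.5/(0.655−0.308) = 4.466/0.3470 = 12.87 mg/L.
e^(−k_1 t) = e^(−0.308×2.380) = 0.4804; e^(−k_a t) = e^(−0.655×2.380) = 0.2104.
D = 12.87 × (0.4804 − 0.2104) + 3.89 × 0.2104 = 3.476 + 0.8183 = 4.294 mg/L.
DO = C_s − D = 9.82 − 4.294 = 5.526 mg/L.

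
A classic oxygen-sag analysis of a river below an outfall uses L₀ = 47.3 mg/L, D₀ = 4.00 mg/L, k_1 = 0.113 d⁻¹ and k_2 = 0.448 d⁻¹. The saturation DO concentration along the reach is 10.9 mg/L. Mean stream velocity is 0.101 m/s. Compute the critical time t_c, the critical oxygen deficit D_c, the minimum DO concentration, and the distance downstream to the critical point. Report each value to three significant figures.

t_c ≈ 3.25 d; D_c ≈ 8.26 mg/L; min DO ≈ 2.64 mg/L; x_c ≈ 28.4 km

At the critical point dD/dt = 0, so k_1 L₀ e^(−k_1 t) = k_2 D. Substituting D(t) from the Streeter–Phelps equation and solving for t gives
t_c = ln[(k_2/k_1)(1 − D₀(k_2−k_1)/(k_1 L₀))] / (k_2−k_1).
Here k_2−k_1 = 0.3350 d⁻¹ and 1 − D₀(k_2−k_1)/(k_1 L₀) = 1 − 4.00×0.3350/(0.113×47.3) = 0.7493, so
t_c = ln(3.965 × 0.7493) / 0.3350 = 1.089 / 0.3350 = 3.250 d.
D_c = (k_1/k_2) L₀ e^(−k_1 t_c) = (0.113/0.448) × 47.3 × e^(−0.113×3.250) = 0.2522 × 47.3 × 0.6926 = 8.263 mg/L.
Minimum DO = C_s − D_c = 10.9 − 8.263 = 2.637 mg/L.
x_c = v t_c = 0.101 m/s × 3.250 d × 86400 s/d = 28360 m ≈ 28.4 km.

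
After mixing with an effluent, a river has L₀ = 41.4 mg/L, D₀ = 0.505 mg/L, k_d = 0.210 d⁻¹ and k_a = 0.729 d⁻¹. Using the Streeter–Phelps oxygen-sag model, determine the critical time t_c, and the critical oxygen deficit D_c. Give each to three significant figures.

With k_a/k_d = 3.471 and 1 − D₀(k_a−k_d)/(k_d L₀) = 0.9699,
t_c = ln(3.471 × 0.9699) / (0.729 − 0.210) = ln(3.367) / 0.5190 = 1.214/0.5190 = 2.339 d.
D_c = (k_d/k_a) L₀ e^(−k_d t_c) = (0.210/0.729) × 41.4 × e^(−0.210×2.339) = 0.2881 × 41.4 × 0.6119 = 7.297 mg/L.

t_c ≈ 2.34 d; D_c ≈ 7.30 mg/L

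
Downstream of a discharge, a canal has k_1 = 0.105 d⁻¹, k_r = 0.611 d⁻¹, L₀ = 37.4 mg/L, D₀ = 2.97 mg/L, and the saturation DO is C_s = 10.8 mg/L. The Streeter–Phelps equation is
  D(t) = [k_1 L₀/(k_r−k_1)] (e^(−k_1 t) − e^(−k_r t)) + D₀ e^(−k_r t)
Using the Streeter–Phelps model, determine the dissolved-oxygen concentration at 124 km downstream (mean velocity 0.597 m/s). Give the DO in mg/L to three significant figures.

Travel time t = x/v = 124 km / (0.597 m/s) = 124000 m / 0.597 m/s = 207700 s = 2.404 d.
k_1 L₀/(k_r−k_1) = 0.105×37.4/(0.611−0.105) = 3.927/0.5060 = 7.761 mg/L.
e^(−k_1 t) = e^(−0.105×2.404) = 0.7769; e^(−k_r t) = e^(−0.611×2.404) = 0.2302.
D = 7.761 × (0.7769 − 0.2302) + 2.97 × 0.2302 = 4.243 + 0.6837 = 4.927 mg/L.
DO = C_s − D = 10.8 − 4.927 = 5.873 mg/L.

DO ≈ 5.87 mg/L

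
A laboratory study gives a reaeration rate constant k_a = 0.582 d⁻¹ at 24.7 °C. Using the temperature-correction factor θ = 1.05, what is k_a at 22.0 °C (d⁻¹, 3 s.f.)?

k_a ≈ 0.510 d⁻¹

k_a(T₂) = k_a(T₁) · θ^(T₂−T₁) = 0.582 × 1.05^(22.0−24.7)
= 0.582 × 1.05^-2.70 = 0.582 × 0.8766 = 0.5102 d⁻¹.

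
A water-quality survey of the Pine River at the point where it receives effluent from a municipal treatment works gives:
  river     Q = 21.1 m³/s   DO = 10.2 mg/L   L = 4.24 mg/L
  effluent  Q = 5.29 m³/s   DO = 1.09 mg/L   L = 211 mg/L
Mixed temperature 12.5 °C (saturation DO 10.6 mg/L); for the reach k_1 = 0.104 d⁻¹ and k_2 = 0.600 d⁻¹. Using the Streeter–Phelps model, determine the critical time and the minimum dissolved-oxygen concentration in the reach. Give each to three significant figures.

t_c ≈ 3.00 d; minimum DO ≈ 4.80 mg/L

Mixed DO = (21.1×10.2 + 5.29×1.09)/(21.1+5.29) = 221.0/26.39 = 8.374 mg/L.
Mixed L₀ = (21.1×4.24 + 5.29×211)/(26.39) = 1206/26.39 = 45.69 mg/L.
Initial deficit D₀ = C_s − DO₀ = 10.6 − 8.374 = 2.226 mg/L.
t_c = (1/0.4960) ln[(0.600/0.104)(1 − 2.226×0.4960/(0.104×45.69))] = 2.016 × ln(4.429) = 3.000 d.
D_c = (0.104/0.600) × 45.69 × e^(−0.104×3.000) = 0.1733 × 45.69 × 0.7320 = 5.796 mg/L.
Minimum DO = 10.6 − 5.796 = 4.804 mg/L.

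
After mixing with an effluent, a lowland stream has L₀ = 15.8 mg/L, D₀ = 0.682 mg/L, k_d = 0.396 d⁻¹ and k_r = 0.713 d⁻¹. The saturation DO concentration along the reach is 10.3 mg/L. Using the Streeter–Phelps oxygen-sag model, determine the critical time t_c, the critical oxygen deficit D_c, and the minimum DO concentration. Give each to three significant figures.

t_c = [1/(k_r−k_d)] ln[(k_r/k_d)(1 − D₀(k_r−k_d)/(k_d L₀))]
= [1/(0.713−0.396)] ln[(0.713/0.396)(1 − 0.682×0.3170/(0.396×15.8))]
= (1/0.3170) ln[1.801 × 0.9654] = 3.155 × ln(1.738) = 3.155 × 0.5529 = 1.744 d.
L(t_c) = L₀ e^(−k_d t_c) = 15.8 × 0.5012 = 7.919 mg/L, and at the critical point k_r D_c = k_d L, so D_c = (0.396/0.713) × 7.919 = 4.398 mg/L.
Minimum DO = C_s − D_c = 10.3 − 4.398 = 5.902 mg/L.

t_c ≈ 1.74 d; D_c ≈ 4.40 mg/L; min DO ≈ 5.90 mg/L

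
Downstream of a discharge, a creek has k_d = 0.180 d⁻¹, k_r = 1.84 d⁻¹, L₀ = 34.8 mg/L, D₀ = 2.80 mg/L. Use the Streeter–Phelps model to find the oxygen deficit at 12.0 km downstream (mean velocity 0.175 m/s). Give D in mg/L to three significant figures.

D ≈ 3.05 mg/L

Travel time t = x/v = 12.0 km / (0.175 m/s) = 12000 m / 0.175 m/s = 68570 s = 0.7937 d.
k_d L₀/(k_r−k_d) = 0.180×34.8/(1.84−0.180) = 6.264/1.660 = 3.773 mg/L.
e^(−k_d t) = e^(−0.180×0.7937) = 0.8669; e^(−k_r t) = e^(−1.84×0.7937) = 0.2322.
D = 3.773 × (0.8669 − 0.2322) + 2.80 × 0.2322 = 2.395 + 0.6501 = 3.045 mg/L.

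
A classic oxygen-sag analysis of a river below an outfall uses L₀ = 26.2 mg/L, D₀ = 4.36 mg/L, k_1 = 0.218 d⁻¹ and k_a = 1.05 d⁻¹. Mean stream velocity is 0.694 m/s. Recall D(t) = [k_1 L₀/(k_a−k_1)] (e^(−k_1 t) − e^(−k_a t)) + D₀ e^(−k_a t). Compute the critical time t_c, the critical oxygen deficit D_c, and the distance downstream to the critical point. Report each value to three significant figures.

t_c ≈ 0.678 d; D_c ≈ 4.69 mg/L; x_c ≈ 40.6 km

t_c = [1/(k_a−k_1)] ln[(k_a/k_1)(1 − D₀(k_a−k_1)/(k_1 L₀))]
= [1/(1.05−0.218)] ln[(1.05/0.218)(1 − 4.36×0.8320/(0.218×26.2))]
= (1/0.8320) ln[4.817 × 0.3649] = 1.202 × ln(1.757) = 1.202 × 0.5639 = 0.6777 d.
D_c = (k_1/k_a) L₀ e^(−k_1 t_c) = (0.218/1.05) × 26.2 × e^(−0.218×0.6777) = 0.2076 × 26.2 × 0.8626 = 4.692 mg/L.
x_c = v t_c = 0.694 m/s × 0.6777 d × 86400 s/d = 40640 m ≈ 40.6 km.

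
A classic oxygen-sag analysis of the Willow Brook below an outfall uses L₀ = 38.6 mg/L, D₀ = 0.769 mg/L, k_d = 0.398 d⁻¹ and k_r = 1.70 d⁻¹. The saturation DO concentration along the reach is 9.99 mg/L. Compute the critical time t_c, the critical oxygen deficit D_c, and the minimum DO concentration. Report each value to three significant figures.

With k_r/k_d = 4.271 and 1 − D₀(k_r−k_d)/(k_d L₀) = 0.9348,
t_c = ln(4.271 × 0.9348) / (1.70 − 0.398) = ln(3.993) / 1.302 = 1.385/1.302 = 1.063 d.
D_c = (k_d/k_r) L₀ e^(−k_d t_c) = (0.398/1.70) × 38.6 × e^(−0.398×1.063) = 0.2341 × 38.6 × 0.6549 = 5.919 mg/L.
Minimum DO = C_s − D_c = 9.99 − 5.919 = 4.071 mg/L.

t_c ≈ 1.06 d; D_c ≈ 5.92 mg/L; min DO ≈ 4.07 mg/L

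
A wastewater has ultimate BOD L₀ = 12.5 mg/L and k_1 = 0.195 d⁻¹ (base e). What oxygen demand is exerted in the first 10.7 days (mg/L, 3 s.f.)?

y ≈ 10.9 mg/L

y_t = L₀(1 − e^(−k_1 t)) = 12.5 × (1 − e^(−0.195×10.7))
= 12.5 × (1 − 0.1241) = 12.5 × 0.8759 = 10.95 mg/L.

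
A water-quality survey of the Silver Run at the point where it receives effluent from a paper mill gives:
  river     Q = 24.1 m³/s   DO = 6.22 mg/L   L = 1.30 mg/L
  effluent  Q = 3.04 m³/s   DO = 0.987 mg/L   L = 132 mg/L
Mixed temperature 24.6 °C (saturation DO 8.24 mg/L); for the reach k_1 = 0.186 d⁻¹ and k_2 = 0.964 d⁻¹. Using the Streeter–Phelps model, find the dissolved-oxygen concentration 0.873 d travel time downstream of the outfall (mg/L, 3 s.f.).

DO ≈ 5.52 mg/L

Mixed DO = (24.1×6.22 + 3.04×0.987)/(24.1+3.04) = 152.9/27.14 = 5.634 mg/L.
Mixed L₀ = (24.1×1.30 + 3.04×132)/(27.14) = 432.6/27.14 = 15.94 mg/L.
Initial deficit D₀ = C_s − DO₀ = 8.24 − 5.634 = 2.606 mg/L.
D(0.873) = [0.186×15.94/(0.964−0.186)](e^(−0.186×0.873) − e^(−0.964×0.873)) + 2.606 e^(−0.964×0.873)
= 3.811 × (0.8501 − 0.4310) + 2.606 × 0.4310 = 2.720 mg/L.
DO = 8.24 − 2.720 = 5.520 mg/L.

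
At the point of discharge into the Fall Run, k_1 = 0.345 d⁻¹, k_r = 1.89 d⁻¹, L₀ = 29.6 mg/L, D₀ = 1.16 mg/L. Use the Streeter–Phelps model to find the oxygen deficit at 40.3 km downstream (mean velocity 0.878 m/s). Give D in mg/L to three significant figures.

Travel time t = x/v = 40.3 km / (0.878 m/s) = 40300 m / 0.878 m/s = 45900 s = 0.5312 d.
k_1 L₀/(k_r−k_1) = 0.345×29.6/(1.89−0.345) = 10.21/1.545 = 6.610 mg/L.
e^(−k_1 t) = e^(−0.345×0.5312) = 0.8325; e^(−k_r t) = e^(−1.89×0.5312) = 0.3664.
D = 6.610 × (0.8325 − 0.3664) + 1.16 × 0.3664 = 3.081 + 0.4250 = 3.506 mg/L.

D ≈ 3.51 mg/L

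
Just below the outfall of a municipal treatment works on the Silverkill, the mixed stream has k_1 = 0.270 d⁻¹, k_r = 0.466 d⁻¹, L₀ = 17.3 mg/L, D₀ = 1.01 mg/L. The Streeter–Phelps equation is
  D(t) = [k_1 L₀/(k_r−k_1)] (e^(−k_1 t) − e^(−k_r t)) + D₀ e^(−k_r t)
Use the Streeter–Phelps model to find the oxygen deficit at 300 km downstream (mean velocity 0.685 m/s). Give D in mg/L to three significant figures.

D ≈ 3.91 mg/L

Travel time t = x/v = 300 km / (0.685 m/s) = 300000 m / 0.685 m/s = 438000 s = 5.069 d.
k_1 L₀/(k_r−k_1) = 0.270×17.3/(0.466−0.270) = 4.671/0.1960 = 23.83 mg/L.
e^(−k_1 t) = e^(−0.270×5.069) = 0.2545; e^(−k_r t) = e^(−0.466×5.069) = 0.09422.
D = 23.83 × (0.2545 − 0.09422) + 1.01 × 0.09422 = 3.819 + 0.09516 = 3.914 mg/L.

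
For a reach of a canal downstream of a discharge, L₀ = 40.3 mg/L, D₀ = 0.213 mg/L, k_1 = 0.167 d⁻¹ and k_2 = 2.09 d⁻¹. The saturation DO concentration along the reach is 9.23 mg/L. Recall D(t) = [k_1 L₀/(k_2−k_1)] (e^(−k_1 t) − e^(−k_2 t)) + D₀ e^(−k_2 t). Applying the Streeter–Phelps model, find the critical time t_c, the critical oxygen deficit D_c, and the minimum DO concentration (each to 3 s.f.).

At the critical point dD/dt = 0, so k_1 L₀ e^(−k_1 t) = k_2 D. Substituting D(t) from the Streeter–Phelps equation and solving for t gives
t_c = ln[(k_2/k_1)(1 − D₀(k_2−k_1)/(k_1 L₀))] / (k_2−k_1).
Here k_2−k_1 = 1.923 d⁻¹ and 1 − D₀(k_2−k_1)/(k_1 L₀) = 1 − 0.213×1.923/(0.167×40.3) = 0.9391, so
t_c = ln(12.51 × 0.9391) / 1.923 = 2.464 / 1.923 = 1.281 d.
L(t_c) = L₀ e^(−k_1 t_c) = 40.3 × 0.8074 = 32.54 mg/L, and at the critical point k_2 D_c = k_1 L, so D_c = (0.167/2.09) × 32.54 = 2.600 mg/L.
Minimum DO = C_s − D_c = 9.23 − 2.600 = 6.630 mg/L.

t_c ≈ 1.28 d; D_c ≈ 2.60 mg/L; min DO ≈ 6.63 mg/L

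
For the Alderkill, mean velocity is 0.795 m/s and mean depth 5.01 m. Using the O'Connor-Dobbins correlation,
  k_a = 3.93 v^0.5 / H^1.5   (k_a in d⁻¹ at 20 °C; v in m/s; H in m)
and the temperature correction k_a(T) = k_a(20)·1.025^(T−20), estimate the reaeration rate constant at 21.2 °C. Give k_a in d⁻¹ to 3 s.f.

k_a(20) = 3.93 × 0.795^0.5 / 5.01^1.5 = 3.93 × 0.8916 / 11.21 = 0.3125 d⁻¹.
k_a(21.2) = 0.3125 × 1.025^(21.2−20) = 0.3125 × 1.030 = 0.3219 d⁻¹.

k_a ≈ 0.322 d⁻¹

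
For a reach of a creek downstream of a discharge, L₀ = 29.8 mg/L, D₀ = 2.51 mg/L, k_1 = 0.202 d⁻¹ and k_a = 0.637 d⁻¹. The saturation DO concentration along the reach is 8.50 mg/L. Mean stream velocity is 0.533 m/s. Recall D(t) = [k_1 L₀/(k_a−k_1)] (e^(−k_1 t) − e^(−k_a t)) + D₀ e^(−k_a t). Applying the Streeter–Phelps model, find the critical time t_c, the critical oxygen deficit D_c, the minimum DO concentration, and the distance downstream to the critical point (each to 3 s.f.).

t_c ≈ 2.18 d; D_c ≈ 6.08 mg/L; min DO ≈ 2.42 mg/L; x_c ≈ 100 km

At the critical point dD/dt = 0, so k_1 L₀ e^(−k_1 t) = k_a D. Substituting D(t) from the Streeter–Phelps equation and solving for t gives
t_c = ln[(k_a/k_1)(1 − D₀(k_a−k_1)/(k_1 L₀))] / (k_a−k_1).
Here k_a−k_1 = 0.4350 d⁻¹ and 1 − D₀(k_a−k_1)/(k_1 L₀) = 1 − 2.51×0.4350/(0.202×29.8) = 0.8186, so
t_c = ln(3.153 × 0.8186) / 0.4350 = 0.9484 / 0.4350 = 2.180 d.
L(t_c) = L₀ e^(−k_1 t_c) = 29.8 × 0.6438 = 19.18 mg/L, and at the critical point k_a D_c = k_1 L, so D_c = (0.202/0.637) × 19.18 = 6.084 mg/L.
Minimum DO = C_s − D_c = 8.50 − 6.084 = 2.416 mg/L.
x_c = v t_c = 0.533 m/s × 2.180 d × 86400 s/d = 100400 m ≈ 100 km.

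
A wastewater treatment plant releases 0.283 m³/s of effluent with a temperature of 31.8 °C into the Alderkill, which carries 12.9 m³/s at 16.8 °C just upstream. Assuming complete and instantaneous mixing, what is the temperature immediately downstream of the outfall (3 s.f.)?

17.1 °C

Flow-weighted mixing: C = (Q_r C_r + Q_w C_w)/(Q_r + Q_w)
= (12.9×16.8 + 0.283×31.8)/(12.9 + 0.283) = 225.7/13.18 = 17.12 °C.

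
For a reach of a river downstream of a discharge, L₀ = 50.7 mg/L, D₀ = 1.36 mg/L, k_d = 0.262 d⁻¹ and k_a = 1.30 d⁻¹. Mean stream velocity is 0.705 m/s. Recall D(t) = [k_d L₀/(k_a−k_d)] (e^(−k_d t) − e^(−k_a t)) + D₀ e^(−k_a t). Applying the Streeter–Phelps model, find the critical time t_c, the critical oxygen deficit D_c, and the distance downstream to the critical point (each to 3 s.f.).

t_c ≈ 1.43 d; D_c ≈ 7.02 mg/L; x_c ≈ 87.4 km

t_c = [1/(k_a−k_d)] ln[(k_a/k_d)(1 − D₀(k_a−k_d)/(k_d L₀))]
= [1/(1.30−0.262)] ln[(1.30/0.262)(1 − 1.36×1.038/(0.262×50.7))]
= (1/1.038) ln[4.962 × 0.8937] = 0.9634 × ln(4.435) = 0.9634 × 1.489 = 1.435 d.
L(t_c) = L₀ e^(−k_d t_c) = 50.7 × 0.6866 = 34.81 mg/L, and at the critical point k_a D_c = k_d L, so D_c = (0.262/1.30) × 34.81 = 7.016 mg/L.
x_c = v t_c = 0.705 m/s × 1.435 d × 86400 s/d = 87400 m ≈ 87.4 km.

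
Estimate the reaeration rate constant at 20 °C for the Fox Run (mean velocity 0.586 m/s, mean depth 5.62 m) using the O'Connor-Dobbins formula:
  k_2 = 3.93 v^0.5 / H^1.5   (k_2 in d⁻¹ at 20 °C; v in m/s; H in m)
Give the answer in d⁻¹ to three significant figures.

k_2 ≈ 0.226 d⁻¹

k_2 = 3.93 × 0.586^0.5 / 5.62^1.5 = 3.93 × 0.7655 / 13.32 = 0.2258 d⁻¹.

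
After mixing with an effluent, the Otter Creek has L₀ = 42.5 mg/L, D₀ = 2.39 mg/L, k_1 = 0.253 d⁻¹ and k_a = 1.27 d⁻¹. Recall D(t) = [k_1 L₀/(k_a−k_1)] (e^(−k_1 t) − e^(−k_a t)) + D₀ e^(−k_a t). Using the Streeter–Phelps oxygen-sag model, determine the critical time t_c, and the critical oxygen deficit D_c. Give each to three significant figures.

t_c ≈ 1.33 d; D_c ≈ 6.04 mg/L

t_c = [1/(k_a−k_1)] ln[(k_a/k_1)(1 − D₀(k_a−k_1)/(k_1 L₀))]
= [1/(1.27−0.253)] ln[(1.27/0.253)(1 − 2.39×1.017/(0.253×42.5))]
= (1/1.017) ln[5.020 × 0.7739] = 0.9833 × ln(3.885) = 0.9833 × 1.357 = 1.334 d.
D_c = (k_1/k_a) L₀ e^(−k_1 t_c) = (0.253/1.27) × 42.5 × e^(−0.253×1.334) = 0.1992 × 42.5 × 0.7135 = 6.041 mg/L.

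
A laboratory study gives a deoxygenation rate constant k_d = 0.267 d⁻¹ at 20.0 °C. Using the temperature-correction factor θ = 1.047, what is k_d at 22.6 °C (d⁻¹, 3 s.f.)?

k_d(T₂) = k_d(T₁) · θ^(T₂−T₁) = 0.267 × 1.047^(22.6−20.0)
= 0.267 × 1.047^2.60 = 0.267 × 1.127 = 0.3009 d⁻¹.

k_d ≈ 0.301 d⁻¹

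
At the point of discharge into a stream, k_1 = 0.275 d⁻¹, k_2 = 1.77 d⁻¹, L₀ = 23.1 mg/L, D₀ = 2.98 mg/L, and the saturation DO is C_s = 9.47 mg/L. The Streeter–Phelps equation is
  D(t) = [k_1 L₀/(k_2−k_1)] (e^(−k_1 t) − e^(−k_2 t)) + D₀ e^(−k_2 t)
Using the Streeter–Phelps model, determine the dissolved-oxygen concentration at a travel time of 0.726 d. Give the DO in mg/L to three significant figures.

k_1 L₀/(k_2−k_1) = 0.275×23.1/(1.77−0.275) = 6.353/1.495 = 4.249 mg/L.
e^(−k_1 t) = e^(−0.275×0.7260) = 0.8190; e^(−k_2 t) = e^(−1.77×0.7260) = 0.2766.
D = 4.249 × (0.8190 − 0.2766) + 2.98 × 0.2766 = 2.305 + 0.8244 = 3.129 mg/L.
DO = C_s − D = 9.47 − 3.129 = 6.341 mg/L.

DO ≈ 6.34 mg/L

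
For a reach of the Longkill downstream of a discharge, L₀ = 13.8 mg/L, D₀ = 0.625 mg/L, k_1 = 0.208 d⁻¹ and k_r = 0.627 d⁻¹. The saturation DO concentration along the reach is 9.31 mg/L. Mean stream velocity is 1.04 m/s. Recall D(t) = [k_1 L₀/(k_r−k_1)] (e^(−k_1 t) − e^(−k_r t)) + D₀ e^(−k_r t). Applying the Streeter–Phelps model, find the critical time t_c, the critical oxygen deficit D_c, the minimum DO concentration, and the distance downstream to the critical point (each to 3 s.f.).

t_c ≈ 2.41 d; D_c ≈ 2.78 mg/L; min DO ≈ 6.53 mg/L; x_c ≈ 216 km

With k_r/k_1 = 3.014 and 1 − D₀(k_r−k_1)/(k_1 L₀) = 0.9088,
t_c = ln(3.014 × 0.9088) / (0.627 − 0.208) = ln(2.739) / 0.4190 = 1.008/0.4190 = 2.405 d.
D_c = (k_1/k_r) L₀ e^(−k_1 t_c) = (0.208/0.627) × 13.8 × e^(−0.208×2.405) = 0.3317 × 13.8 × 0.6064 = 2.776 mg/L.
Minimum DO = C_s − D_c = 9.31 − 2.776 = 6.534 mg/L.
x_c = v t_c = 1.04 m/s × 2.405 d × 86400 s/d = 216100 m ≈ 216 km.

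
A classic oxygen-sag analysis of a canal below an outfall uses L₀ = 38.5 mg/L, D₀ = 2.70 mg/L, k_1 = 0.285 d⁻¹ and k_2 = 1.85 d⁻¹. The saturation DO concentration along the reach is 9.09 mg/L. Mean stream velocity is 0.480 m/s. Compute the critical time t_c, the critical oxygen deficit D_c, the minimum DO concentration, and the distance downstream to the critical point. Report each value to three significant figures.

With k_2/k_1 = 6.491 and 1 − D₀(k_2−k_1)/(k_1 L₀) = 0.6149,
t_c = ln(6.491 × 0.6149) / (1.85 − 0.285) = ln(3.991) / 1.565 = 1.384/1.565 = 0.8844 d.
D_c = (k_1/k_2) L₀ e^(−k_1 t_c) = (0.285/1.85) × 38.5 × e^(−0.285×0.8844) = 0.1541 × 38.5 × 0.7772 = 4.610 mg/L.
Minimum DO = C_s − D_c = 9.09 − 4.610 = 4.480 mg/L.
x_c = v t_c = 0.480 m/s × 0.8844 d × 86400 s/d = 36680 m ≈ 36.7 km.

t_c ≈ 0.884 d; D_c ≈ 4.61 mg/L; min DO ≈ 4.48 mg/L; x_c ≈ 36.7 km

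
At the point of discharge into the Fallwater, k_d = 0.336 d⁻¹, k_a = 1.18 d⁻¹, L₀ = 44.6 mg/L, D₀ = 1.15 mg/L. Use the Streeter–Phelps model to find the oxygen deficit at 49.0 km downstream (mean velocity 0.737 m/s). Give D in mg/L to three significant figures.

Travel time t = x/v = 49.0 km / (0.737 m/s) = 49000 m / 0.737 m/s = 66490 s = 0.7695 d.
k_d L₀/(k_a−k_d) = 0.336×44.6/(1.18−0.336) = 14.99/0.8440 = 17.76 mg/L.
e^(−k_d t) = e^(−0.336×0.7695) = 0.7722; e^(−k_a t) = e^(−1.18×0.7695) = 0.4033.
D = 17.76 × (0.7722 − 0.4033) + 1.15 × 0.4033 = 6.549 + 0.4638 = 7.013 mg/L.

D ≈ 7.01 mg/L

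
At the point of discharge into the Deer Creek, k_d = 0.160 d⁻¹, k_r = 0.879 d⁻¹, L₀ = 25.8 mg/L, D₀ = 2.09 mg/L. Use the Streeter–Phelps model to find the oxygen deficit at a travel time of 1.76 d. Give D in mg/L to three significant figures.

k_d L₀/(k_r−k_d) = 0.160×25.8/(0.879−0.160) = 4.128/0.7190 = 5.741 mg/L.
e^(−k_d t) = e^(−0.160×1.760) = 0.7546; e^(−k_r t) = e^(−0.879×1.760) = 0.2129.
D = 5.741 × (0.7546 − 0.2129) + 2.09 × 0.2129 = 3.110 + 0.4449 = 3.555 mg/L.

D ≈ 3.55 mg/L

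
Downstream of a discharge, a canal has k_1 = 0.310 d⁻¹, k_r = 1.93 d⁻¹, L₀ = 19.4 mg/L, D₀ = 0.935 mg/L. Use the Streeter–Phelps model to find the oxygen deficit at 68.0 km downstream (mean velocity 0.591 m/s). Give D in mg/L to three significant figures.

D ≈ 2.24 mg/L

Travel time t = x/v = 68.0 km / (0.591 m/s) = 68000 m / 0.591 m/s = 115100 s = 1.332 d.
k_1 L₀/(k_r−k_1) = 0.310×19.4/(1.93−0.310) = 6.014/1.620 = 3.712 mg/L.
e^(−k_1 t) = e^(−0.310×1.332) = 0.6618; e^(−k_r t) = e^(−1.93×1.332) = 0.07652.
D = 3.712 × (0.6618 − 0.07652) + 0.935 × 0.07652 = 2.173 + 0.07155 = 2.244 mg/L.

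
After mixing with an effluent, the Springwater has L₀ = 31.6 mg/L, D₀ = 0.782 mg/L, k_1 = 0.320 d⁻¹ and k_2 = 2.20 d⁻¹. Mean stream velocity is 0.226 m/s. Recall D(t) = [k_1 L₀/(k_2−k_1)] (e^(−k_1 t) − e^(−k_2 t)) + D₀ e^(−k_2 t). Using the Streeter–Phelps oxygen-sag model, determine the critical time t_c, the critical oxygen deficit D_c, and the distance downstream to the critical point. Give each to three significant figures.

t_c = [1/(k_2−k_1)] ln[(k_2/k_1)(1 − D₀(k_2−k_1)/(k_1 L₀))]
= [1/(2.20−0.320)] ln[(2.20/0.320)(1 − 0.782×1.880/(0.320×31.6))]
= (1/1.880) ln[6.875 × 0.8546] = 0.5319 × ln(5.875) = 0.5319 × 1.771 = 0.9419 d.
D_c = (k_1/k_2) L₀ e^(−k_1 t_c) = (0.320/2.20) × 31.6 × e^(−0.320×0.9419) = 0.1455 × 31.6 × 0.7398 = 3.400 mg/L.
x_c = v t_c = 0.226 m/s × 0.9419 d × 86400 s/d = 18390 m ≈ 18.4 km.

t_c ≈ 0.942 d; D_c ≈ 3.40 mg/L; x_c ≈ 18.4 km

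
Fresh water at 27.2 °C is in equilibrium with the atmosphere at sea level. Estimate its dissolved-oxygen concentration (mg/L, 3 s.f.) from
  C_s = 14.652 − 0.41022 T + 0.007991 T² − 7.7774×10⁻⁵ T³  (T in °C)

C_s = 14.652 − 0.41022×27.2 + 0.007991×27.2² − 7.7774×10⁻⁵×27.2³ = 7.841 mg/L.

C_s ≈ 7.84 mg/L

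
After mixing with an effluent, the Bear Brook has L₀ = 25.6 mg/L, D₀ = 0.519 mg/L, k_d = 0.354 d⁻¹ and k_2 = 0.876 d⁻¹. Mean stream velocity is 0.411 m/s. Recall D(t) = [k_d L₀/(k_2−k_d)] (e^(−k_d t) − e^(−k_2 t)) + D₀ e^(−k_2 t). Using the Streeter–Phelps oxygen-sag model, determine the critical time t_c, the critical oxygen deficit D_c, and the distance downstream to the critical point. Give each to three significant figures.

t_c ≈ 1.68 d; D_c ≈ 5.71 mg/L; x_c ≈ 59.6 km

With k_2/k_d = 2.475 and 1 − D₀(k_2−k_d)/(k_d L₀) = 0.9701,
t_c = ln(2.475 × 0.9701) / (0.876 − 0.354) = ln(2.401) / 0.5220 = 0.8757/0.5220 = 1.678 d.
L(t_c) = L₀ e^(−k_d t_c) = 25.6 × 0.5522 = 14.14 mg/L, and at the critical point k_2 D_c = k_d L, so D_c = (0.354/0.876) × 14.14 = 5.712 mg/L.
x_c = v t_c = 0.411 m/s × 1.678 d × 86400 s/d = 59570 m ≈ 59.6 km.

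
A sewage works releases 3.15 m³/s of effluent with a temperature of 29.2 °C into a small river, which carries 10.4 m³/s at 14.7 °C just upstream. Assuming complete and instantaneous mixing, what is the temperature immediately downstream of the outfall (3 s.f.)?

Flow-weighted mixing: C = (Q_r C_r + Q_w C_w)/(Q_r + Q_w)
= (10.4×14.7 + 3.15×29.2)/(10.4 + 3.15) = 244.9/13.55 = 18.07 °C.

18.1 °C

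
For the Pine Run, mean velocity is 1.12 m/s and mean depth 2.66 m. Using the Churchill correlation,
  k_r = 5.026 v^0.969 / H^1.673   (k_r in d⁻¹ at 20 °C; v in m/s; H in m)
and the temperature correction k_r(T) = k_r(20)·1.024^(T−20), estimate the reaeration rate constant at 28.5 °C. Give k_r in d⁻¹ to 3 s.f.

k_r ≈ 1.34 d⁻¹

k_r(20) = 5.026 × 1.12^0.969 / 2.66^1.673 = 5.026 × 1.116 / 5.138 = 1.092 d⁻¹.
k_r(28.5) = 1.092 × 1.024^(28.5−20) = 1.092 × 1.223 = 1.335 d⁻¹.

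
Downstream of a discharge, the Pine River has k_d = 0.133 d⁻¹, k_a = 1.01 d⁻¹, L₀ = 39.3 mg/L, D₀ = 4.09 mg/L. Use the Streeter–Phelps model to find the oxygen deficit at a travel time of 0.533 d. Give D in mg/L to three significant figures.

D ≈ 4.46 mg/L

k_d L₀/(k_a−k_d) = 0.133×39.3/(1.01−0.133) = 5.227/0.8770 = 5.960 mg/L.
e^(−k_d t) = e^(−0.133×0.5330) = 0.9316; e^(−k_a t) = e^(−1.01×0.5330) = 0.5837.
D = 5.960 × (0.9316 − 0.5837) + 4.09 × 0.5837 = 2.073 + 2.387 = 4.461 mg/L.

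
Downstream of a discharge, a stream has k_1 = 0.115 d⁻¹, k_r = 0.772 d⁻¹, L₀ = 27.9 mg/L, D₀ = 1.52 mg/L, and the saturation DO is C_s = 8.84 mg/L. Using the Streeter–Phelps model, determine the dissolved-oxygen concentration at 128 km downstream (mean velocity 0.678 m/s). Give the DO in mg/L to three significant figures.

DO ≈ 5.66 mg/L

Travel time t = x/v = 128 km / (0.678 m/s) = 128000 m / 0.678 m/s = 188800 s = 2.185 d.
k_1 L₀/(k_r−k_1) = 0.115×27.9/(0.772−0.115) = 3.208/0.6570 = 4.884 mg/L.
e^(−k_1 t) = e^(−0.115×2.185) = 0.7778; e^(−k_r t) = e^(−0.772×2.185) = 0.1851.
D = 4.884 × (0.7778 − 0.1851) + 1.52 × 0.1851 = 2.895 + 0.2813 = 3.176 mg/L.
DO = C_s − D = 8.84 − 3.176 = 5.664 mg/L.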